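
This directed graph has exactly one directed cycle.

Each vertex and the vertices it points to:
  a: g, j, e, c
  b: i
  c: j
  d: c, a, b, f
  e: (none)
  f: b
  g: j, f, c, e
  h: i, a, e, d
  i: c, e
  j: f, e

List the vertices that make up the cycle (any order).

b, c, f, i, j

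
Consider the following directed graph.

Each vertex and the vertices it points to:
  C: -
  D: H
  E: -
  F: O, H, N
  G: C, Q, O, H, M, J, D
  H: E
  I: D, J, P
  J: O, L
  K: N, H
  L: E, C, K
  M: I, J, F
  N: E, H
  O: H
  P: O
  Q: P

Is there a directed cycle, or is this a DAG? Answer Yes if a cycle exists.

DFS with white/gray/black marking, starting from M:
M gray
  I gray
    D gray
      H gray
        E gray
        E black
      H black
    D black
    J gray
      O gray
        O→H: H black — skip
      O black
      L gray
        L→E: E black — skip
        C gray
        C black
        K gray
          N gray
            N→E: E black — skip
            N→H: H black — skip
          N black
          K→H: H black — skip
        K black
      L black
    J black
    P gray
      P→O: O black — skip
    P black
  I black
  M→J: J black — skip
  F gray
    F→O: O black — skip
    F→H: H black — skip
    F→N: N black — skip
  F black
M black
G gray
  G→C: C black — skip
  Q gray
    Q→P: P black — skip
  Q black
  G→O: O black — skip
  G→H: H black — skip
  G→M: M black — skip
  G→J: J black — skip
  G→D: D black — skip
G black
Every edge goes to a white or black vertex — no back edge, so the graph is acyclic.

No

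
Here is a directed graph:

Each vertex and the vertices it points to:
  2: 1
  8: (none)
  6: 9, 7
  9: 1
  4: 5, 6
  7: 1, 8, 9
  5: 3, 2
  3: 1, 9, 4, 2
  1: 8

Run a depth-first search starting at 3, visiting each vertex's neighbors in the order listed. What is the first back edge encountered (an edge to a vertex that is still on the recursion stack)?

5->3

DFS from 3 (visiting each vertex's neighbors in the order listed); mark gray on enter, black on exit:
3 gray
  1 gray
    8 gray
    8 black
  1 black
  9 gray
    9→1: 1 black — skip
  9 black
  4 gray
    5 gray
      5→3: 3 is gray → back edge
First back edge: 5 → 3.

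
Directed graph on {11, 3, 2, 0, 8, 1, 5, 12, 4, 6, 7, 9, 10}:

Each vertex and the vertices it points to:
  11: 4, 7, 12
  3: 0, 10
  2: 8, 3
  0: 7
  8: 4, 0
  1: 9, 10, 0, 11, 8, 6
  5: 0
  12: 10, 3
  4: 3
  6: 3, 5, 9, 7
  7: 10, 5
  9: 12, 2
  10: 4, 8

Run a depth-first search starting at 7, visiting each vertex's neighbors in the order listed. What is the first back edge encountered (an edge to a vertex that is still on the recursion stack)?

0->7

DFS from 7 (visiting each vertex's neighbors in the order listed); mark gray on enter, black on exit:
7 gray
  10 gray
    4 gray
      3 gray
        0 gray
          0→7: 7 is gray → back edge
First back edge: 0 → 7.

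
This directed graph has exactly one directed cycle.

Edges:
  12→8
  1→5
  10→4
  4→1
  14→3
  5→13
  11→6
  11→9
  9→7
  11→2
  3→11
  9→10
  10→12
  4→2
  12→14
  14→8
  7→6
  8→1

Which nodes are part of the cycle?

DFS with gray/black marking from 9:
9 gray
  10 gray
    4 gray
      2 gray
      2 black
      1 gray
        5 gray
          13 gray
          13 black
        5 black
      1 black
    4 black
    12 gray
      8 gray
        8→1: 1 black — skip
      8 black
      14 gray
        3 gray
          11 gray
            11→2: 2 black — skip
            6 gray
            6 black
            11→9: 9 is gray → back edge
Back edge closes the cycle 9 → 10 → 12 → 14 → 3 → 11 → 9; its vertices are {3, 9, 10, 11, 12, 14}.

3, 9, 10, 11, 12, 14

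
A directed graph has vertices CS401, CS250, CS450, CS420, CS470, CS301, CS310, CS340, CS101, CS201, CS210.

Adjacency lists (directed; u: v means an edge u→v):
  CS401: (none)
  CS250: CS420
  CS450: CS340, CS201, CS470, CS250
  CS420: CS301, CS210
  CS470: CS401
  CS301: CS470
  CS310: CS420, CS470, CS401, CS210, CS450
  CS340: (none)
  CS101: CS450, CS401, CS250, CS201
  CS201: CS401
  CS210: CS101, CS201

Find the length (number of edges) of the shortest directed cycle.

For each vertex v, BFS finds the shortest path from v back to v.
The shortest such closed walk is CS420 → CS210 → CS101 → CS250 → CS420, length 4.

4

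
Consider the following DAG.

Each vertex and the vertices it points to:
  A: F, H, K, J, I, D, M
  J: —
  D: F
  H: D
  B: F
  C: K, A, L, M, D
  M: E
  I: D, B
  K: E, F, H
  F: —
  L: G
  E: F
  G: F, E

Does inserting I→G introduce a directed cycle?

No

Adding I→G creates a cycle iff G can already reach I.
Explore from G: no path reaches I. The graph stays acyclic.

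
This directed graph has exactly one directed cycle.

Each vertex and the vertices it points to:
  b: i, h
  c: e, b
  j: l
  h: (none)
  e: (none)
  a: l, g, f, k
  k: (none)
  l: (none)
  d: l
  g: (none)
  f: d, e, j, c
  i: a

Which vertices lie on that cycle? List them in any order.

a, b, c, f, i

DFS with gray/black marking from a:
a gray
  l gray
  l black
  g gray
  g black
  f gray
    d gray
      d→l: l black — skip
    d black
    e gray
    e black
    j gray
      j→l: l black — skip
    j black
    c gray
      c→e: e black — skip
      b gray
        i gray
          i→a: a is gray → back edge
Back edge closes the cycle a → f → c → b → i → a; its vertices are {a, b, c, f, i}.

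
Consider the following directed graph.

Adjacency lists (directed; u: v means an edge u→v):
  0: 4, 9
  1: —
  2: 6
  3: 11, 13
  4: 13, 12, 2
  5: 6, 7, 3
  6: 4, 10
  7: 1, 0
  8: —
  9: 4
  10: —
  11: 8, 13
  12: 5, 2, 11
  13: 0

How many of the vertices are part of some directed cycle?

11

A vertex is on a directed cycle iff it belongs to a strongly connected component of size ≥ 2 (or has a self-loop).
The vertices on cycles are {0, 2, 3, 4, 5, 6, 7, 9, 11, 12, 13} — 11 in total.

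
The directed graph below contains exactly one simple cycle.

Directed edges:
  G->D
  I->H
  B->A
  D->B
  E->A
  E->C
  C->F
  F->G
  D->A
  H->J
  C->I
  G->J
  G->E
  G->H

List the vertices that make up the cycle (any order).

C, E, F, G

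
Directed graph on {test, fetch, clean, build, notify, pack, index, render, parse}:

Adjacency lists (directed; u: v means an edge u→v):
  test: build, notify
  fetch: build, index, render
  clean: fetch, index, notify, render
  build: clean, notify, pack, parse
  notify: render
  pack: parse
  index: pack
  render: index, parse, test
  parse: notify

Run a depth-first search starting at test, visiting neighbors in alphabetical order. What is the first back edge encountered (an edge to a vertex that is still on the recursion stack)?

DFS from test (visiting neighbors in alphabetical order); mark gray on enter, black on exit:
test gray
  build gray
    clean gray
      fetch gray
        fetch→build: build is gray → back edge
First back edge: fetch → build.

fetch→build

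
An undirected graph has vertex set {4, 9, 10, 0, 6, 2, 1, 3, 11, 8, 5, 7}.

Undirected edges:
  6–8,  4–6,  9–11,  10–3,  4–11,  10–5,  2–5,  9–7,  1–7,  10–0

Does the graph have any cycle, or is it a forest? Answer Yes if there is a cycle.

No

DFS, tracking each vertex's parent; an edge to a visited non-parent vertex closes a cycle.
Start from 11:
visit 11 (parent –)
  visit 4 (parent 11)
    visit 6 (parent 4)
      6–4: parent, skip
      visit 8 (parent 6)
        8–6: parent, skip
    4–11: parent, skip
  visit 9 (parent 11)
    9–11: parent, skip
    visit 7 (parent 9)
      visit 1 (parent 7)
        1–7: parent, skip
      7–9: parent, skip
visit 10 (parent –)
  visit 0 (parent 10)
    0–10: parent, skip
  visit 5 (parent 10)
    5–10: parent, skip
    visit 2 (parent 5)
      2–5: parent, skip
  visit 3 (parent 10)
    3–10: parent, skip
No non-parent visited neighbor found — the graph is a forest.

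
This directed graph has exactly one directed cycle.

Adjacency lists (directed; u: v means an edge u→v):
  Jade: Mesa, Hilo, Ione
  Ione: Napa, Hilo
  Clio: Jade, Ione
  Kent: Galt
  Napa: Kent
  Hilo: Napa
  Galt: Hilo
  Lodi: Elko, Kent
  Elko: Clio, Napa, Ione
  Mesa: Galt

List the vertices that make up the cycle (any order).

Galt, Hilo, Kent, Napa

DFS with gray/black marking from Kent:
Kent gray
  Galt gray
    Hilo gray
      Napa gray
        Napa→Kent: Kent is gray → back edge
Back edge closes the cycle Kent → Galt → Hilo → Napa → Kent; its vertices are {Galt, Hilo, Kent, Napa}.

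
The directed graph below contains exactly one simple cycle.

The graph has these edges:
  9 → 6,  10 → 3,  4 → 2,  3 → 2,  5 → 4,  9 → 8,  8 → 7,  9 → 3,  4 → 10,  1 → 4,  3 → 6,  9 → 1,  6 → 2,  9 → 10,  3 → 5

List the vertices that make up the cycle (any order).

3, 4, 5, 10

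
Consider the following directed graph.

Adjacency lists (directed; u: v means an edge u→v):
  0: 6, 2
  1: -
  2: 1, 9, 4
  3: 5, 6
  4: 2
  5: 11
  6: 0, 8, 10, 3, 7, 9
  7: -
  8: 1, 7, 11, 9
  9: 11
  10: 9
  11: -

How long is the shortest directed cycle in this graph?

2

For each vertex v, BFS finds the shortest path from v back to v.
The shortest such closed walk is 6 → 3 → 6, length 2.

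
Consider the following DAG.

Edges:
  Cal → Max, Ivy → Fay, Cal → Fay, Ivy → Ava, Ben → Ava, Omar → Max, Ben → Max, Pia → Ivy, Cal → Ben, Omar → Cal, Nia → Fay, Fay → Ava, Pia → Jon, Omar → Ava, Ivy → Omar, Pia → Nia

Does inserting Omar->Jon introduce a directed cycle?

Adding Omar→Jon creates a cycle iff Jon can already reach Omar.
Explore from Jon: no path reaches Omar. The graph stays acyclic.

No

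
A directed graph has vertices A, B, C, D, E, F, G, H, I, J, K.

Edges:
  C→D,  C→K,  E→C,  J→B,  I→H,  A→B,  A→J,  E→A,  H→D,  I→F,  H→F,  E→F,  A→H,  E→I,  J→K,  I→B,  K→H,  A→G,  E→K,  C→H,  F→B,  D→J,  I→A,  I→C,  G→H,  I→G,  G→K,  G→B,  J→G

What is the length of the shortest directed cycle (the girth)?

For each vertex v, BFS finds the shortest path from v back to v.
The shortest such closed walk is G → H → D → J → G, length 4.

4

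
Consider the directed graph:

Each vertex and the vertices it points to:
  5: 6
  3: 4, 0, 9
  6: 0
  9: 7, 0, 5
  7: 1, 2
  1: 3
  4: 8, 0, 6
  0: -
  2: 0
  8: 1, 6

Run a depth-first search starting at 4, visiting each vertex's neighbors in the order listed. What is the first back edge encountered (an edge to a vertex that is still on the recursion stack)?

3->4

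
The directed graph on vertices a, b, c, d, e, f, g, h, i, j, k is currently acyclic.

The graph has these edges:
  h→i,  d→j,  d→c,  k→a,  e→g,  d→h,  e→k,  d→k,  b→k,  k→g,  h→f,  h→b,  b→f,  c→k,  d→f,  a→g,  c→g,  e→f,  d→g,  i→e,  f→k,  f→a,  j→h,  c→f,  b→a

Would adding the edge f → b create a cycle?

Yes

Adding f→b creates a cycle iff b can already reach f.
Path from b: b → f.
So b → … → f → b is a cycle.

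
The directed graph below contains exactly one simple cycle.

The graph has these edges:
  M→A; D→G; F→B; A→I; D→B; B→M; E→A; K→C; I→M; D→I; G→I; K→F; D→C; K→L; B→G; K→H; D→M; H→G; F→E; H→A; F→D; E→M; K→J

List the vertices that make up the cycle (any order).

A, I, M

DFS with gray/black marking from M:
M gray
  A gray
    I gray
      I→M: M is gray → back edge
Back edge closes the cycle M → A → I → M; its vertices are {A, I, M}.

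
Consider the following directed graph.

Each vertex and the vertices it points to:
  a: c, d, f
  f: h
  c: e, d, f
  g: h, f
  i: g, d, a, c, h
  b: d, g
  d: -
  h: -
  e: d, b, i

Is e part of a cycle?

Yes

e is on a cycle iff e can reach itself via ≥1 edge.
e → i → c → e — yes.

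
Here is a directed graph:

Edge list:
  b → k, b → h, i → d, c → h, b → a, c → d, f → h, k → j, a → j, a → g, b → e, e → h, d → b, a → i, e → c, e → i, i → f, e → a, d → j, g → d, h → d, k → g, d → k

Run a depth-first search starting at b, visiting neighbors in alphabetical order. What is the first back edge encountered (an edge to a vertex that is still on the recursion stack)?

DFS from b (visiting neighbors in alphabetical order); mark gray on enter, black on exit:
b gray
  a gray
    g gray
      d gray
        d→b: b is gray → back edge
First back edge: d → b.

d→b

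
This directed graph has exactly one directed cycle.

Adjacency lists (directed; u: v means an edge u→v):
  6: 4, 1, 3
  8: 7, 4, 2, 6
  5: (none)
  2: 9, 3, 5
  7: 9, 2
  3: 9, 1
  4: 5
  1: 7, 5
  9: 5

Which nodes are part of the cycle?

DFS with gray/black marking from 1:
1 gray
  7 gray
    9 gray
      5 gray
      5 black
    9 black
    2 gray
      2→9: 9 black — skip
      3 gray
        3→9: 9 black — skip
        3→1: 1 is gray → back edge
Back edge closes the cycle 1 → 7 → 2 → 3 → 1; its vertices are {1, 2, 3, 7}.

1, 2, 3, 7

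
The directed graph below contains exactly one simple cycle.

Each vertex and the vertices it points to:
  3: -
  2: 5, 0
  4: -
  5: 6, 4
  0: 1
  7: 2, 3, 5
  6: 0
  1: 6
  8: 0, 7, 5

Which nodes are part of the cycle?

0, 1, 6

DFS with gray/black marking from 0:
0 gray
  1 gray
    6 gray
      6→0: 0 is gray → back edge
Back edge closes the cycle 0 → 1 → 6 → 0; its vertices are {0, 1, 6}.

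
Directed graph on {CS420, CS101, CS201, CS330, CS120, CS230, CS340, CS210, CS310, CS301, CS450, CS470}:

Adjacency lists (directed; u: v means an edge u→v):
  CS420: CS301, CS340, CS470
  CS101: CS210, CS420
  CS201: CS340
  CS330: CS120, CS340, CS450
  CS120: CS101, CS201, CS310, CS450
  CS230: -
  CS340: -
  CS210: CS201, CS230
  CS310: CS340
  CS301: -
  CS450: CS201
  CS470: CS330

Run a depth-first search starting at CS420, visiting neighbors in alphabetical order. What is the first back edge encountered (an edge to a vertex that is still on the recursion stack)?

CS101->CS420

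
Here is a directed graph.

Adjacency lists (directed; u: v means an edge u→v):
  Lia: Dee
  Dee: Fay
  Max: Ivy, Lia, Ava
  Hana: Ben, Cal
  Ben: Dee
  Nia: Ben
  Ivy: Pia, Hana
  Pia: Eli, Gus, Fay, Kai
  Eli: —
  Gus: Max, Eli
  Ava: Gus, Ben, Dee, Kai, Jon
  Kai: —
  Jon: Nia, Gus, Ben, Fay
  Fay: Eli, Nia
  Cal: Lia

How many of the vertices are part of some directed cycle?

10

A vertex is on a directed cycle iff it belongs to a strongly connected component of size ≥ 2 (or has a self-loop).
The vertices on cycles are {Ava, Ben, Dee, Fay, Gus, Ivy, Jon, Max, Nia, Pia} — 10 in total.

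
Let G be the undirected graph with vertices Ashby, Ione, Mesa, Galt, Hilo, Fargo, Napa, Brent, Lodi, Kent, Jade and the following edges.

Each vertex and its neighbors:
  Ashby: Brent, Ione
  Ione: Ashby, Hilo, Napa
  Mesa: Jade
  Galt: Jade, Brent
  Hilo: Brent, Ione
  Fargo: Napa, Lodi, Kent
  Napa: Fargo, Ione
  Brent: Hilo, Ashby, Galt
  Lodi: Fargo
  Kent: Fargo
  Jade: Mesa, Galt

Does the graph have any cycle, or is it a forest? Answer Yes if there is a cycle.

DFS, tracking each vertex's parent; an edge to a visited non-parent vertex closes a cycle.
Start from Hilo:
visit Hilo (parent –)
  visit Brent (parent Hilo)
    Brent–Hilo: parent, skip
    visit Ashby (parent Brent)
      Ashby–Brent: parent, skip
      visit Ione (parent Ashby)
        Ione–Ashby: parent, skip
        Ione–Hilo: Hilo visited and ≠ parent → cycle
Cycle: Hilo – Brent – Ashby – Ione – Hilo.

Yes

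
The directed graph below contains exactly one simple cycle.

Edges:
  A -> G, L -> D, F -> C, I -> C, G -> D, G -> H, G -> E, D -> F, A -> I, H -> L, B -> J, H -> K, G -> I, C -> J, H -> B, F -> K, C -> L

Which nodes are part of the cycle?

C, D, F, L

DFS with gray/black marking from D:
D gray
  F gray
    C gray
      L gray
        L→D: D is gray → back edge
Back edge closes the cycle D → F → C → L → D; its vertices are {C, D, F, L}.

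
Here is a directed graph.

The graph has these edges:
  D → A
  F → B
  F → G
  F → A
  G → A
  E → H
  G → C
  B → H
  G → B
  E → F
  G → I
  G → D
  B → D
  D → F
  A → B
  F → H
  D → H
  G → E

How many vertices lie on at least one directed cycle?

A vertex is on a directed cycle iff it belongs to a strongly connected component of size ≥ 2 (or has a self-loop).
The vertices on cycles are {A, B, D, E, F, G} — 6 in total.

6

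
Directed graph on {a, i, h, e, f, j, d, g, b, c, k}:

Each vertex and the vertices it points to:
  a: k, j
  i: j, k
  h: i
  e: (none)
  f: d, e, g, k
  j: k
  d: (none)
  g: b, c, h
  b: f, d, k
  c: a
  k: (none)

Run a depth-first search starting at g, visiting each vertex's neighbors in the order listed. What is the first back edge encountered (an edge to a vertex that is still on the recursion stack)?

f->g

DFS from g (visiting each vertex's neighbors in the order listed); mark gray on enter, black on exit:
g gray
  b gray
    f gray
      d gray
      d black
      e gray
      e black
      f→g: g is gray → back edge
First back edge: f → g.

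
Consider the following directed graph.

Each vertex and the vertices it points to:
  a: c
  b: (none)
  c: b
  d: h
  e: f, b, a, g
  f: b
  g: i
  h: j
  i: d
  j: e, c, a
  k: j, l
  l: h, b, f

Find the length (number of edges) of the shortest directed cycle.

For each vertex v, BFS finds the shortest path from v back to v.
The shortest such closed walk is j → e → g → i → d → h → j, length 6.

6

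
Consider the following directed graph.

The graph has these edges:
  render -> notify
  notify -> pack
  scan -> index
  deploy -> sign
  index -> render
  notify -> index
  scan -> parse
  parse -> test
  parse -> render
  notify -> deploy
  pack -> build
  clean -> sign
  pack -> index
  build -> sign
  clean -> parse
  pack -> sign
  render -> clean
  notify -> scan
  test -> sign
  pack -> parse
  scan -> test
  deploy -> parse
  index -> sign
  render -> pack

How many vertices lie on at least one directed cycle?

8

A vertex is on a directed cycle iff it belongs to a strongly connected component of size ≥ 2 (or has a self-loop).
The vertices on cycles are {pack, scan, clean, index, parse, deploy, notify, render} — 8 in total.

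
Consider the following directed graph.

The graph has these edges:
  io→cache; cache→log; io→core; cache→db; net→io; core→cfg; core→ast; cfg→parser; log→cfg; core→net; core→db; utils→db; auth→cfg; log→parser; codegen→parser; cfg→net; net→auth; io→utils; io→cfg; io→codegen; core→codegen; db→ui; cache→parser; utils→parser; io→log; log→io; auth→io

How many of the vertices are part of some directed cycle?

7

A vertex is on a directed cycle iff it belongs to a strongly connected component of size ≥ 2 (or has a self-loop).
The vertices on cycles are {io, cfg, log, net, auth, core, cache} — 7 in total.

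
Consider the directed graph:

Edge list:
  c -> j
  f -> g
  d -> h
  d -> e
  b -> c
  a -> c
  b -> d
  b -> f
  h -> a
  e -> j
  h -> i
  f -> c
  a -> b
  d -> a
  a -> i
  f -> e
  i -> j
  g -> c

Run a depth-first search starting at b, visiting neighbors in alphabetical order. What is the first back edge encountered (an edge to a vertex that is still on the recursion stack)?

DFS from b (visiting neighbors in alphabetical order); mark gray on enter, black on exit:
b gray
  c gray
    j gray
    j black
  c black
  d gray
    a gray
      a→b: b is gray → back edge
First back edge: a → b.

a→b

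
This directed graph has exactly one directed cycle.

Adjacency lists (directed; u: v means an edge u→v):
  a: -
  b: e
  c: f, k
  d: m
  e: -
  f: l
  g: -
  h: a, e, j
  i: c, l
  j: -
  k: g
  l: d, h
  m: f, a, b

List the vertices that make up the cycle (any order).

d, f, l, m

DFS with gray/black marking from l:
l gray
  d gray
    m gray
      f gray
        f→l: l is gray → back edge
Back edge closes the cycle l → d → m → f → l; its vertices are {d, f, l, m}.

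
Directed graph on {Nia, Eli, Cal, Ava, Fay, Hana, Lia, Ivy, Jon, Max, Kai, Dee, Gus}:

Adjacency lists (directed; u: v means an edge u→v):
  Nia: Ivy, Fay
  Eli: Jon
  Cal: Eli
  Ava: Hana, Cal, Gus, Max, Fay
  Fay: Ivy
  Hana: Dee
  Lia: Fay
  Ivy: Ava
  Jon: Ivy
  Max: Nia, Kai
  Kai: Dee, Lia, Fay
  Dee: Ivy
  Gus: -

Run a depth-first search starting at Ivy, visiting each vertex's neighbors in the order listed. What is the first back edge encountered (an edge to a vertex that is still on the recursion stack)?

DFS from Ivy (visiting each vertex's neighbors in the order listed); mark gray on enter, black on exit:
Ivy gray
  Ava gray
    Hana gray
      Dee gray
        Dee→Ivy: Ivy is gray → back edge
First back edge: Dee → Ivy.

Dee→Ivy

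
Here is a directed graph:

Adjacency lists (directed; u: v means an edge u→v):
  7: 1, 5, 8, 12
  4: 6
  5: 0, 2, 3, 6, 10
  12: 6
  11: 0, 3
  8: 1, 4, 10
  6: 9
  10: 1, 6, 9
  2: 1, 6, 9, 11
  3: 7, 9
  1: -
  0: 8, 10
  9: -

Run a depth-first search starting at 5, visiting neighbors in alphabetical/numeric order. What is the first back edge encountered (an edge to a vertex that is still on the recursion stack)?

DFS from 5 (visiting neighbors in alphabetical/numeric order); mark gray on enter, black on exit:
5 gray
  0 gray
    8 gray
      1 gray
      1 black
      4 gray
        6 gray
          9 gray
          9 black
        6 black
      4 black
      10 gray
        10→1: 1 black — skip
        10→6: 6 black — skip
        10→9: 9 black — skip
      10 black
    8 black
    0→10: 10 black — skip
  0 black
  2 gray
    2→1: 1 black — skip
    2→6: 6 black — skip
    2→9: 9 black — skip
    11 gray
      11→0: 0 black — skip
      3 gray
        7 gray
          7→1: 1 black — skip
          7→5: 5 is gray → back edge
First back edge: 7 → 5.

7→5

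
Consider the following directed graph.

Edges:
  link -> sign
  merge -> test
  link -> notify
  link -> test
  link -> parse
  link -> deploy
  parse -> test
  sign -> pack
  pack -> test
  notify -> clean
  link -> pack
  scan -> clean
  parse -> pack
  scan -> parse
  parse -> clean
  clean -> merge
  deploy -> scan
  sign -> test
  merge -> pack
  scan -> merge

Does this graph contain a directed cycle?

No

DFS with white/gray/black marking, starting from parse:
parse gray
  clean gray
    merge gray
      test gray
      test black
      pack gray
        pack→test: test black — skip
      pack black
    merge black
  clean black
  parse→pack: pack black — skip
  parse→test: test black — skip
parse black
notify gray
  notify→clean: clean black — skip
notify black
sign gray
  sign→test: test black — skip
  sign→pack: pack black — skip
sign black
scan gray
  scan→parse: parse black — skip
  scan→clean: clean black — skip
  scan→merge: merge black — skip
scan black
deploy gray
  deploy→scan: scan black — skip
deploy black
link gray
  link→pack: pack black — skip
  link→test: test black — skip
  link→sign: sign black — skip
  link→deploy: deploy black — skip
  link→notify: notify black — skip
  link→parse: parse black — skip
link black
Every edge goes to a white or black vertex — no back edge, so the graph is acyclic.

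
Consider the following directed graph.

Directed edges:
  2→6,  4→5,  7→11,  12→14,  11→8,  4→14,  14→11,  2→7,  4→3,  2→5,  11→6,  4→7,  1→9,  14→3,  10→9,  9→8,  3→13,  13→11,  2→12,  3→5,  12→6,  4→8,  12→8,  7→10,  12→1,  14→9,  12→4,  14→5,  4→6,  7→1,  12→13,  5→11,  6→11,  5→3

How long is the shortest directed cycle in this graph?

For each vertex v, BFS finds the shortest path from v back to v.
The shortest such closed walk is 3 → 5 → 3, length 2.

2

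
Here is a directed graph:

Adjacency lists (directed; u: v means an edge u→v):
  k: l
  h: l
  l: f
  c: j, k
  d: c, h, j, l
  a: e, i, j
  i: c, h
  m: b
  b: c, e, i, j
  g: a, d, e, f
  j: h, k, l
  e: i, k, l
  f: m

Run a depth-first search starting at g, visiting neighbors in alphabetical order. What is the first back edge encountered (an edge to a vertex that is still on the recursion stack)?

b→c

DFS from g (visiting neighbors in alphabetical order); mark gray on enter, black on exit:
g gray
  a gray
    e gray
      i gray
        c gray
          j gray
            h gray
              l gray
                f gray
                  m gray
                    b gray
                      b→c: c is gray → back edge
First back edge: b → c.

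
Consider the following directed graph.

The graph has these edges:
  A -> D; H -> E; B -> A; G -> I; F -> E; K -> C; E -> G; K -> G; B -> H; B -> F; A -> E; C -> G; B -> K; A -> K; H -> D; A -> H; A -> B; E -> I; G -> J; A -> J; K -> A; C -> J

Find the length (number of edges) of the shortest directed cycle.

2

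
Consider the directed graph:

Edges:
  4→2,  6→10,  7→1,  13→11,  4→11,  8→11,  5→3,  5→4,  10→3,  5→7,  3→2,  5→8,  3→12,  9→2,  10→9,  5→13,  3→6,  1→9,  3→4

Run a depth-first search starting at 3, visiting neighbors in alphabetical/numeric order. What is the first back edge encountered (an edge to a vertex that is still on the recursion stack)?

10→3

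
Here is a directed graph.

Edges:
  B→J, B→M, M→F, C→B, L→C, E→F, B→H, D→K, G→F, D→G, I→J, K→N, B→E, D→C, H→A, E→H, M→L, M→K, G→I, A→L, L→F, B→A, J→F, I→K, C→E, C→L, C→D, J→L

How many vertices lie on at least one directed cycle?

A vertex is on a directed cycle iff it belongs to a strongly connected component of size ≥ 2 (or has a self-loop).
The vertices on cycles are {A, B, C, D, E, G, H, I, J, L, M} — 11 in total.

11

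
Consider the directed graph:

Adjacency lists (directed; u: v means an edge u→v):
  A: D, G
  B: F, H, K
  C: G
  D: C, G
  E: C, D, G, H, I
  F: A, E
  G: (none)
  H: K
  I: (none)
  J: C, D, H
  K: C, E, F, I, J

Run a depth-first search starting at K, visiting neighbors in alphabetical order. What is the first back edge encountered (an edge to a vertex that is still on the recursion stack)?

H→K

DFS from K (visiting neighbors in alphabetical order); mark gray on enter, black on exit:
K gray
  C gray
    G gray
    G black
  C black
  E gray
    E→C: C black — skip
    D gray
      D→C: C black — skip
      D→G: G black — skip
    D black
    E→G: G black — skip
    H gray
      H→K: K is gray → back edge
First back edge: H → K.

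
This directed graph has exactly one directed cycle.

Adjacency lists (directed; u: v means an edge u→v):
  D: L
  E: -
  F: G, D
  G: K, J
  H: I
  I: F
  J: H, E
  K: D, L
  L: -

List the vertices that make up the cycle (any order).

DFS with gray/black marking from G:
G gray
  K gray
    D gray
      L gray
      L black
    D black
    K→L: L black — skip
  K black
  J gray
    H gray
      I gray
        F gray
          F→G: G is gray → back edge
Back edge closes the cycle G → J → H → I → F → G; its vertices are {F, G, H, I, J}.

F, G, H, I, J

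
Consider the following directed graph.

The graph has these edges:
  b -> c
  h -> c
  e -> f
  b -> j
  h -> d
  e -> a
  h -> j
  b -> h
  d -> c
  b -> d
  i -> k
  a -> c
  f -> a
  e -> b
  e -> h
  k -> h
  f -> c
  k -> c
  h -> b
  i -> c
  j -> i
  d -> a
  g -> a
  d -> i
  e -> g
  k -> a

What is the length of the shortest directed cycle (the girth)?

2

For each vertex v, BFS finds the shortest path from v back to v.
The shortest such closed walk is h → b → h, length 2.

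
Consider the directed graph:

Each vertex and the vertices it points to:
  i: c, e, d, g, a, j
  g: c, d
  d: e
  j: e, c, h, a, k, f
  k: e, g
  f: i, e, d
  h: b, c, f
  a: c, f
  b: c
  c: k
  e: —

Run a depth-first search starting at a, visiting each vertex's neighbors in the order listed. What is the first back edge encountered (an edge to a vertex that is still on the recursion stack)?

g→c

DFS from a (visiting each vertex's neighbors in the order listed); mark gray on enter, black on exit:
a gray
  c gray
    k gray
      e gray
      e black
      g gray
        g→c: c is gray → back edge
First back edge: g → c.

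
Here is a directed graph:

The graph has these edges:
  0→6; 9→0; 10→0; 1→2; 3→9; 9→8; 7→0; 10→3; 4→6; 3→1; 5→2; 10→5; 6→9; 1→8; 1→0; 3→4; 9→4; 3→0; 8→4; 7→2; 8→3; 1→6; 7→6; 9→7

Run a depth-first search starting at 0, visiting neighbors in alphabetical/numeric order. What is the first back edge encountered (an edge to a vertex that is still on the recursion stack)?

DFS from 0 (visiting neighbors in alphabetical/numeric order); mark gray on enter, black on exit:
0 gray
  6 gray
    9 gray
      9→0: 0 is gray → back edge
First back edge: 9 → 0.

9→0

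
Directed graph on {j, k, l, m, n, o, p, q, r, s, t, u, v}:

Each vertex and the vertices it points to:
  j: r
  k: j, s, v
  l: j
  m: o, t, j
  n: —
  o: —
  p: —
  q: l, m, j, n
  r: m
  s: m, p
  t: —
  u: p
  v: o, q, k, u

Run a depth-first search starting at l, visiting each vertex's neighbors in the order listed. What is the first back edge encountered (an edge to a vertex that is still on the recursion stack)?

m->j

DFS from l (visiting each vertex's neighbors in the order listed); mark gray on enter, black on exit:
l gray
  j gray
    r gray
      m gray
        o gray
        o black
        t gray
        t black
        m→j: j is gray → back edge
First back edge: m → j.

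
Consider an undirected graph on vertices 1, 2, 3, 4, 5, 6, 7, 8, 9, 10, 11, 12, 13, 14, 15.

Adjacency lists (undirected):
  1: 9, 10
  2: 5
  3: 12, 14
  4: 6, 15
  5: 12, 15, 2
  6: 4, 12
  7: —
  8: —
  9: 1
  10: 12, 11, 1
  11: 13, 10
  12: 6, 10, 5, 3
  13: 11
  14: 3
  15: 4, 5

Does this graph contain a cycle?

DFS, tracking each vertex's parent; an edge to a visited non-parent vertex closes a cycle.
Start from 2:
visit 2 (parent –)
  visit 5 (parent 2)
    visit 12 (parent 5)
      visit 6 (parent 12)
        visit 4 (parent 6)
          4–6: parent, skip
          visit 15 (parent 4)
            15–4: parent, skip
            15–5: 5 visited and ≠ parent → cycle
Cycle: 5 – 12 – 6 – 4 – 15 – 5.

Yes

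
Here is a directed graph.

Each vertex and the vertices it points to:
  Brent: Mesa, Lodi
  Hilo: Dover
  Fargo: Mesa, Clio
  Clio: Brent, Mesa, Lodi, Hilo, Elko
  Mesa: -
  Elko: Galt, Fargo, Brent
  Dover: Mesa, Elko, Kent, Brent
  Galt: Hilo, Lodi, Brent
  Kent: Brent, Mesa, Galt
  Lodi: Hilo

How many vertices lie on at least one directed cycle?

9

A vertex is on a directed cycle iff it belongs to a strongly connected component of size ≥ 2 (or has a self-loop).
The vertices on cycles are {Clio, Elko, Galt, Hilo, Kent, Lodi, Brent, Dover, Fargo} — 9 in total.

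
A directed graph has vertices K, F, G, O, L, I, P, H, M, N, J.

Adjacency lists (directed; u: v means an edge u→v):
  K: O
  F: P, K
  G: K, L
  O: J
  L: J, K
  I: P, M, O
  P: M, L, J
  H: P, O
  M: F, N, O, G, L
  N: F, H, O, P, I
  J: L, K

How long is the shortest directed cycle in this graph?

2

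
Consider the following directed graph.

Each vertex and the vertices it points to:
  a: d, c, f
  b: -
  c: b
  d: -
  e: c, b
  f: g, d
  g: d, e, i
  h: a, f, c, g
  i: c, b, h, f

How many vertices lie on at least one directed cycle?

A vertex is on a directed cycle iff it belongs to a strongly connected component of size ≥ 2 (or has a self-loop).
The vertices on cycles are {a, f, g, h, i} — 5 in total.

5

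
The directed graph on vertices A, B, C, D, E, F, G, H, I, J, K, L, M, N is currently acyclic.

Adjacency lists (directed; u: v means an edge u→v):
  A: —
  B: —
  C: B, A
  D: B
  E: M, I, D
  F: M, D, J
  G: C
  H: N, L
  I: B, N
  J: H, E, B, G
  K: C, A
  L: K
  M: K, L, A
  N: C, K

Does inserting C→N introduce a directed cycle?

Adding C→N creates a cycle iff N can already reach C.
Path from N: N → C.
So N → … → C → N is a cycle.

Yes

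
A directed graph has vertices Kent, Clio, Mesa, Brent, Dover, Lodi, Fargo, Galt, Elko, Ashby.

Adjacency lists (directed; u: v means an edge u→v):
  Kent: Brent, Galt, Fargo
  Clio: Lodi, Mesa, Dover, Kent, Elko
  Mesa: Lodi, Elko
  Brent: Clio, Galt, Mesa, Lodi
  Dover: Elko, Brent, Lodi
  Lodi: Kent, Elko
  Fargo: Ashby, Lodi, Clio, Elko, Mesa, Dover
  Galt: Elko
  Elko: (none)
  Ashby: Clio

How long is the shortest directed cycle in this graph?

For each vertex v, BFS finds the shortest path from v back to v.
The shortest such closed walk is Kent → Brent → Clio → Kent, length 3.

3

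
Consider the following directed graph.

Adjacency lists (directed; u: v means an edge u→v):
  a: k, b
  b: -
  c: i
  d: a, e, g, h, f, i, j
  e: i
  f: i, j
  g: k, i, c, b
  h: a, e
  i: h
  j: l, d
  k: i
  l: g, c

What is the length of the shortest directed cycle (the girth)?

2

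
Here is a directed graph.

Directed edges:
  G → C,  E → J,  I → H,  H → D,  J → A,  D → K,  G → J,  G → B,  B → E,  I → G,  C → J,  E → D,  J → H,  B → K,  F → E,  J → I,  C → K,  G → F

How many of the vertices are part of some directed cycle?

A vertex is on a directed cycle iff it belongs to a strongly connected component of size ≥ 2 (or has a self-loop).
The vertices on cycles are {B, C, E, F, G, I, J} — 7 in total.

7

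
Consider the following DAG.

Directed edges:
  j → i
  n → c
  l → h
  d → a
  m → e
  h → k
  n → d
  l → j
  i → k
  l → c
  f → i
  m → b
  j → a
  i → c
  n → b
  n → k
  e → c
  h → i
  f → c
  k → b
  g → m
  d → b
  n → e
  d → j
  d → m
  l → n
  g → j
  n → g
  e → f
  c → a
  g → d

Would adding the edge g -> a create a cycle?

Adding g→a creates a cycle iff a can already reach g.
Explore from a: no path reaches g. The graph stays acyclic.

No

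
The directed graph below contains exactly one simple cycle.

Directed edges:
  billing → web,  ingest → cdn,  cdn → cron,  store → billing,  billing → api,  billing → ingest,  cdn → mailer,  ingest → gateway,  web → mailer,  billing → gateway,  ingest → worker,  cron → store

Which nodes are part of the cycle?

DFS with gray/black marking from cron:
cron gray
  store gray
    billing gray
      web gray
        mailer gray
        mailer black
      web black
      ingest gray
        worker gray
        worker black
        gateway gray
        gateway black
        cdn gray
          cdn→mailer: mailer black — skip
          cdn→cron: cron is gray → back edge
Back edge closes the cycle cron → store → billing → ingest → cdn → cron; its vertices are {cdn, cron, store, ingest, billing}.

cdn, cron, store, ingest, billing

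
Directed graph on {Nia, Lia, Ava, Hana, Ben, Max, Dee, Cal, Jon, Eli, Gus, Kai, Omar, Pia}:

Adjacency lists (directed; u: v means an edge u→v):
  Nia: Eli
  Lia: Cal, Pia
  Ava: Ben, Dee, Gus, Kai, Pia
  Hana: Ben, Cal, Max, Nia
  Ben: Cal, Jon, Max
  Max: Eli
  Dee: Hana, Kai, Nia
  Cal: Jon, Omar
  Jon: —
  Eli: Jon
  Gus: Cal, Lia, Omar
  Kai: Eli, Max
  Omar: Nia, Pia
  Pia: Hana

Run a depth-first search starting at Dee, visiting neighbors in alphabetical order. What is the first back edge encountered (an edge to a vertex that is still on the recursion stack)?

Pia→Hana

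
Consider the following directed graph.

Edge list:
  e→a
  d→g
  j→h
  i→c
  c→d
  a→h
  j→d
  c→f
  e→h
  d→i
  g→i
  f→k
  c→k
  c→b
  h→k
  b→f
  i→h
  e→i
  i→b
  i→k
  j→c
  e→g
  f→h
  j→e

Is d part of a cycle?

Yes

d is on a cycle iff d can reach itself via ≥1 edge.
d → i → c → d — yes.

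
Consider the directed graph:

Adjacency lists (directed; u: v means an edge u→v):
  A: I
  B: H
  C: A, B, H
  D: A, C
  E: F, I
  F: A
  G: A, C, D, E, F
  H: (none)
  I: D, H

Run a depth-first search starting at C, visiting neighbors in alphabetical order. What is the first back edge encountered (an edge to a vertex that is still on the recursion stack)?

D→A

DFS from C (visiting neighbors in alphabetical order); mark gray on enter, black on exit:
C gray
  A gray
    I gray
      D gray
        D→A: A is gray → back edge
First back edge: D → A.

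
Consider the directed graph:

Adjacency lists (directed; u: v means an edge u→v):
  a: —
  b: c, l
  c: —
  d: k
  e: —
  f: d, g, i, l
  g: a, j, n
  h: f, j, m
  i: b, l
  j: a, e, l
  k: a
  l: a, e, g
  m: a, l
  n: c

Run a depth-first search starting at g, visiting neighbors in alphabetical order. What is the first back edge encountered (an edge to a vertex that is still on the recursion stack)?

DFS from g (visiting neighbors in alphabetical order); mark gray on enter, black on exit:
g gray
  a gray
  a black
  j gray
    j→a: a black — skip
    e gray
    e black
    l gray
      l→a: a black — skip
      l→e: e black — skip
      l→g: g is gray → back edge
First back edge: l → g.

l->g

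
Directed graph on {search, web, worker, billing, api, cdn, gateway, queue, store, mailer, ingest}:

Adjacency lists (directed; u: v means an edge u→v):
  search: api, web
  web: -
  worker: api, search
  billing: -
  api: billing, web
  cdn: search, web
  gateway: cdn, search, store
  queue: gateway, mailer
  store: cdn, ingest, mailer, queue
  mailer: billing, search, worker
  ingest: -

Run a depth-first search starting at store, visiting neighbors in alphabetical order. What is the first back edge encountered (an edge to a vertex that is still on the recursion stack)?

DFS from store (visiting neighbors in alphabetical order); mark gray on enter, black on exit:
store gray
  cdn gray
    search gray
      api gray
        billing gray
        billing black
        web gray
        web black
      api black
      search→web: web black — skip
    search black
    cdn→web: web black — skip
  cdn black
  ingest gray
  ingest black
  mailer gray
    mailer→billing: billing black — skip
    mailer→search: search black — skip
    worker gray
      worker→api: api black — skip
      worker→search: search black — skip
    worker black
  mailer black
  queue gray
    gateway gray
      gateway→cdn: cdn black — skip
      gateway→search: search black — skip
      gateway→store: store is gray → back edge
First back edge: gateway → store.

gateway→store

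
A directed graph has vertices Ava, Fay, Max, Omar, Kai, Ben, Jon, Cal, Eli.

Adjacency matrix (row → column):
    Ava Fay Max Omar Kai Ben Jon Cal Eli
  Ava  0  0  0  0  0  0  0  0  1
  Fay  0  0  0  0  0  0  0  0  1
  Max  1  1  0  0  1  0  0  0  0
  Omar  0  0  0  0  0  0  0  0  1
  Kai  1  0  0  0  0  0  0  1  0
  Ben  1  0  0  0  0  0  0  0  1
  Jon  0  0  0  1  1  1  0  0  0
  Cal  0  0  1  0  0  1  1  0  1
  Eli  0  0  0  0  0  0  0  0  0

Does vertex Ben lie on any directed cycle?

No

Ben lies on a cycle iff there is a path from Ben back to itself.
Exploring from Ben, it never reaches itself; equivalently, its strongly connected component is a singleton.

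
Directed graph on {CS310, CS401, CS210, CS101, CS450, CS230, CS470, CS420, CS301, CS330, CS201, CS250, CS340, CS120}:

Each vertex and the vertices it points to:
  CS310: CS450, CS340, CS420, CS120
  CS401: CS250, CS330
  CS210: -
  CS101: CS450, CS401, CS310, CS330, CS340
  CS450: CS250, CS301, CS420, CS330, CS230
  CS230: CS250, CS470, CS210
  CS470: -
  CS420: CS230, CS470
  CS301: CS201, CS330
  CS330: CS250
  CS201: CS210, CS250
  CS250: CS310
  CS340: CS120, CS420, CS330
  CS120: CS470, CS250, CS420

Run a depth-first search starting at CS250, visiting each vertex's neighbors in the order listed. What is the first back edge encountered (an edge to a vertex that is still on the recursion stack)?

CS450->CS250

DFS from CS250 (visiting each vertex's neighbors in the order listed); mark gray on enter, black on exit:
CS250 gray
  CS310 gray
    CS450 gray
      CS450→CS250: CS250 is gray → back edge
First back edge: CS450 → CS250.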